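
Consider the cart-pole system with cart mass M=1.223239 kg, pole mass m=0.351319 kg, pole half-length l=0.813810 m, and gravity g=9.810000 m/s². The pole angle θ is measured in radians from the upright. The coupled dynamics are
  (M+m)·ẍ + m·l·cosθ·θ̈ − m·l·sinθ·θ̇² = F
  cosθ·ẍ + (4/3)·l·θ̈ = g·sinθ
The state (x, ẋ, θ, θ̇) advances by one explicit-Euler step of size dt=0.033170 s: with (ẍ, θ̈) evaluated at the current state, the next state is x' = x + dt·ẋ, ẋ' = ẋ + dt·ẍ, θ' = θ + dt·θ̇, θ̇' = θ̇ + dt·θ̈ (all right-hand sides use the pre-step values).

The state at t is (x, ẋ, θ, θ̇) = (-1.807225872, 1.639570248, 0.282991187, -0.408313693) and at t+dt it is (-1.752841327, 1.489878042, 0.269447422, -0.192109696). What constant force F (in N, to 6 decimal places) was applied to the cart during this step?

F = -5.329666 N

ẍ = (ẋ'−ẋ)/dt = (1.489878042−1.639570248)/0.033170 = -4.512879
θ̈ = (θ̇'−θ̇)/dt = (-0.192109696−-0.408313693)/0.033170 = 6.518058
sinθ=0.279229, cosθ=0.960225
F = (M+m)·ẍ + m·l·cosθ·θ̈ − m·l·sinθ·θ̇² = -7.105790 + 1.789434 − 0.013310 = -5.329666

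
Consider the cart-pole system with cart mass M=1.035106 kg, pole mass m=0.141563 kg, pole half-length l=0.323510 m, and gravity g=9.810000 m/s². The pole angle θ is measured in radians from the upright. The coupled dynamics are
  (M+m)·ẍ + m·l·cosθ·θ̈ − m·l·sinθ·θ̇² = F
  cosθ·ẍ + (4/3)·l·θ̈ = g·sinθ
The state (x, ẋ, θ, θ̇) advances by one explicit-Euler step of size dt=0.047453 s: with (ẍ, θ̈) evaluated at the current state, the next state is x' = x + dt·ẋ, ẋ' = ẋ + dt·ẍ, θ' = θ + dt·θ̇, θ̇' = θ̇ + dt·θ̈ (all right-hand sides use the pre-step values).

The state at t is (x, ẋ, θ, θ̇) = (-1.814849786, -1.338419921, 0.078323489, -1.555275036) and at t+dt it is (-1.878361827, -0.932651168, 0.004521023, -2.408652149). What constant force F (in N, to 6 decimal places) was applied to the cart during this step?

F = 9.231911 N

ẍ = (ẋ'−ẋ)/dt = (-0.932651168−-1.338419921)/0.047453 = 8.550961
θ̈ = (θ̇'−θ̇)/dt = (-2.408652149−-1.555275036)/0.047453 = -17.983628
sinθ=0.078243, cosθ=0.996934
F = (M+m)·ẍ + m·l·cosθ·θ̈ − m·l·sinθ·θ̇² = 10.061651 + -0.821072 − 0.008668 = 9.231911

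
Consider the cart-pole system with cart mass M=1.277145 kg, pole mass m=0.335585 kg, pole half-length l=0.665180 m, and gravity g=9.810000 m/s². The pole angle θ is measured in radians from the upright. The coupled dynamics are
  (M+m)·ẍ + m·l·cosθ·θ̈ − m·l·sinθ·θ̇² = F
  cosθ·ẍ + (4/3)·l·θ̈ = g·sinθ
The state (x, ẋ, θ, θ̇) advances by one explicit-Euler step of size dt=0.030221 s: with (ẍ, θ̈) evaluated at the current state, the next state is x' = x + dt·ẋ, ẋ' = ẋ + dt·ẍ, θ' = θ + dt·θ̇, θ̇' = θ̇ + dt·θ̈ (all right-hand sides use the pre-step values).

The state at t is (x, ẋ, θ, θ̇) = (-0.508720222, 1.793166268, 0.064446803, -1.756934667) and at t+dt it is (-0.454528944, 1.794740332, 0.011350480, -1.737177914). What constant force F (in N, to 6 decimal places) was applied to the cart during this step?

ẍ = (ẋ'−ẋ)/dt = (1.794740332−1.793166268)/0.030221 = 0.052085
θ̈ = (θ̇'−θ̇)/dt = (-1.737177914−-1.756934667)/0.030221 = 0.653743
sinθ=0.064402, cosθ=0.997924
F = (M+m)·ẍ + m·l·cosθ·θ̈ − m·l·sinθ·θ̇² = 0.083999 + 0.145628 − 0.044377 = 0.185251

F = 0.185251 N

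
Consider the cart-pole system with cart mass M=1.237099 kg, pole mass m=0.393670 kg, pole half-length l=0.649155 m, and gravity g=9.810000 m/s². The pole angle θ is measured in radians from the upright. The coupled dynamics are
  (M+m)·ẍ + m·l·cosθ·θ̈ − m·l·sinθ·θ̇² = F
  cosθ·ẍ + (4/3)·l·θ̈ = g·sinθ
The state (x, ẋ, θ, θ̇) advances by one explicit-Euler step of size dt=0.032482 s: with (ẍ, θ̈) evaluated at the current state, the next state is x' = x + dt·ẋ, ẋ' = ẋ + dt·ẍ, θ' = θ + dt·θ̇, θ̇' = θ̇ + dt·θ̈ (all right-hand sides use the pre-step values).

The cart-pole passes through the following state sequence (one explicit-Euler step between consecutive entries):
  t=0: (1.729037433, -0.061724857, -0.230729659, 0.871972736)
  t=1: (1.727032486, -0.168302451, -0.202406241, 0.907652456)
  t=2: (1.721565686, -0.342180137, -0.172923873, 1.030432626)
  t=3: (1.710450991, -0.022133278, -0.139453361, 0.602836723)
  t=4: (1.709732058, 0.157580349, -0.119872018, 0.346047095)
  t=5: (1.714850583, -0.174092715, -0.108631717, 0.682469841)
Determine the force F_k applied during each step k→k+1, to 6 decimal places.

step 0→1:
  ẍ = (ẋ'−ẋ)/dt = (-0.168302451−-0.061724857)/0.032482 = -3.281128
  θ̈ = (θ̇'−θ̇)/dt = (0.907652456−0.871972736)/0.032482 = 1.098446
  sinθ=-0.228688, cosθ=0.973500
  F = (M+m)·ẍ + m·l·cosθ·θ̈ − m·l·sinθ·θ̇² = -5.350762 + 0.273272 − -0.044435 = -5.033054
step 1→2:
  ẍ = (ẋ'−ẋ)/dt = (-0.342180137−-0.168302451)/0.032482 = -5.353047
  θ̈ = (θ̇'−θ̇)/dt = (1.030432626−0.907652456)/0.032482 = 3.779945
  sinθ=-0.201027, cosθ=0.979586
  F = (M+m)·ẍ + m·l·cosθ·θ̈ − m·l·sinθ·θ̇² = -8.729584 + 0.946256 − -0.042323 = -7.741005
step 2→3:
  ẍ = (ẋ'−ẋ)/dt = (-0.022133278−-0.342180137)/0.032482 = 9.853053
  θ̈ = (θ̇'−θ̇)/dt = (0.602836723−1.030432626)/0.032482 = -13.164088
  sinθ=-0.172063, cosθ=0.985086
  F = (M+m)·ẍ + m·l·cosθ·θ̈ − m·l·sinθ·θ̇² = 16.068053 + -3.313947 − -0.046688 = 12.800794
step 3→4:
  ẍ = (ẋ'−ẋ)/dt = (0.157580349−-0.022133278)/0.032482 = 5.532714
  θ̈ = (θ̇'−θ̇)/dt = (0.346047095−0.602836723)/0.032482 = -7.905598
  sinθ=-0.139002, cosθ=0.990292
  F = (M+m)·ẍ + m·l·cosθ·θ̈ − m·l·sinθ·θ̇² = 9.022579 + -2.000685 − -0.012909 = 7.034803
step 4→5:
  ẍ = (ẋ'−ẋ)/dt = (-0.174092715−0.157580349)/0.032482 = -10.210980
  θ̈ = (θ̇'−θ̇)/dt = (0.682469841−0.346047095)/0.032482 = 10.357205
  sinθ=-0.119585, cosθ=0.992824
  F = (M+m)·ẍ + m·l·cosθ·θ̈ − m·l·sinθ·θ̇² = -16.651750 + 2.627820 − -0.003660 = -14.020271

F_0 = -5.033054 N
F_1 = -7.741005 N
F_2 = 12.800794 N
F_3 = 7.034803 N
F_4 = -14.020271 N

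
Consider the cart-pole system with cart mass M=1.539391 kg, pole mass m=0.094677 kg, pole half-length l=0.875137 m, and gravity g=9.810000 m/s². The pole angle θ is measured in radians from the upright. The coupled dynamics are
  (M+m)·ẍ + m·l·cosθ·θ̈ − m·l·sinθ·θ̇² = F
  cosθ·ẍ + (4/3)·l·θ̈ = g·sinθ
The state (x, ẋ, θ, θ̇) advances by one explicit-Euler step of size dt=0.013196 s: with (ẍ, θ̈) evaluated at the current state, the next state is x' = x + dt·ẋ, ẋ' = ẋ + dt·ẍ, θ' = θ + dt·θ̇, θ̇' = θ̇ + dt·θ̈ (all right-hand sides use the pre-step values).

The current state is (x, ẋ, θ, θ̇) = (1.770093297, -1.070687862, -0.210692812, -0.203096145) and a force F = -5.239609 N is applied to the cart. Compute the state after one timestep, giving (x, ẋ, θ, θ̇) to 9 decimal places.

(1.755964500, -1.113640781, -0.213372869, -0.190301306)

sinθ=-0.209137441, cosθ=0.977886256
temp = (F + m·l·θ̇²·sinθ)/(M+m) = (-5.239609 + -0.000714753)/1.634068 = -3.206919022
θ̈ = (g·sinθ − cosθ·temp)/(l·(4/3 − m·cos²θ/(M+m))) = 0.969599832
ẍ = temp − m·l·θ̈·cosθ/(M+m) = -3.254995349
Euler: x'=1.770093297+0.013196·-1.070687862=1.755964500, ẋ'=-1.070687862+0.013196·-3.254995349=-1.113640781
       θ'=-0.210692812+0.013196·-0.203096145=-0.213372869, θ̇'=-0.203096145+0.013196·0.969599832=-0.190301306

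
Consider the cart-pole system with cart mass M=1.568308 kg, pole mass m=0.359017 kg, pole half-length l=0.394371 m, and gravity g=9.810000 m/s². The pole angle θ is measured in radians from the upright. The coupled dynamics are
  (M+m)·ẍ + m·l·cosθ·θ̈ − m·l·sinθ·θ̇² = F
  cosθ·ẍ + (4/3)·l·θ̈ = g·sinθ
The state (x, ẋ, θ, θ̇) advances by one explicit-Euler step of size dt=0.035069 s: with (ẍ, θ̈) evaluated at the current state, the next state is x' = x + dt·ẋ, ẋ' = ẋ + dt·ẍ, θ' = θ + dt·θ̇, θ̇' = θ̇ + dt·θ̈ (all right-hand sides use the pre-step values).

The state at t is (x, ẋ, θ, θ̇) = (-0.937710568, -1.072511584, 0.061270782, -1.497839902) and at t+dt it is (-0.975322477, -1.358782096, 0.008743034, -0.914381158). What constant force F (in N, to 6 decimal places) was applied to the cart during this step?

F = -13.401121 N

ẍ = (ẋ'−ẋ)/dt = (-1.358782096−-1.072511584)/0.035069 = -8.163065
θ̈ = (θ̇'−θ̇)/dt = (-0.914381158−-1.497839902)/0.035069 = 16.637450
sinθ=0.061232, cosθ=0.998124
F = (M+m)·ẍ + m·l·cosθ·θ̈ − m·l·sinθ·θ̇² = -15.732878 + 2.351208 − 0.019451 = -13.401121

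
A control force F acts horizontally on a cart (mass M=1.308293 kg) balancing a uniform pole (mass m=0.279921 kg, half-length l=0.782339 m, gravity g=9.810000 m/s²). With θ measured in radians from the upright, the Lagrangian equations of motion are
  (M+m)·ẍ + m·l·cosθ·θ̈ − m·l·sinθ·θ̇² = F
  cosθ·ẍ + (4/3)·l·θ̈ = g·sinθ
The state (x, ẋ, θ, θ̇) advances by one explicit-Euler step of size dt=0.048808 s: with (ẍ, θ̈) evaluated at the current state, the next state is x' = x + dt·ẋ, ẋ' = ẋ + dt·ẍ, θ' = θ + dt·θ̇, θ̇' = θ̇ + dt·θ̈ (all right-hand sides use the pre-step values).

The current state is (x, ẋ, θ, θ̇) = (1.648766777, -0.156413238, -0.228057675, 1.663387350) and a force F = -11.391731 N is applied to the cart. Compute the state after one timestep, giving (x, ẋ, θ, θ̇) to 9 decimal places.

sinθ=-0.226085918, cosθ=0.974107365
temp = (F + m·l·θ̇²·sinθ)/(M+m) = (-11.391731 + -0.136990599)/1.588214 = -7.258922034
θ̈ = (g·sinθ − cosθ·temp)/(l·(4/3 − m·cos²θ/(M+m))) = 5.319709879
ẍ = temp − m·l·θ̈·cosθ/(M+m) = -7.973445039
Euler: x'=1.648766777+0.048808·-0.156413238=1.641132560, ẋ'=-0.156413238+0.048808·-7.973445039=-0.545581143
       θ'=-0.228057675+0.048808·1.663387350=-0.146871065, θ̇'=1.663387350+0.048808·5.319709879=1.923031750

(1.641132560, -0.545581143, -0.146871065, 1.923031750)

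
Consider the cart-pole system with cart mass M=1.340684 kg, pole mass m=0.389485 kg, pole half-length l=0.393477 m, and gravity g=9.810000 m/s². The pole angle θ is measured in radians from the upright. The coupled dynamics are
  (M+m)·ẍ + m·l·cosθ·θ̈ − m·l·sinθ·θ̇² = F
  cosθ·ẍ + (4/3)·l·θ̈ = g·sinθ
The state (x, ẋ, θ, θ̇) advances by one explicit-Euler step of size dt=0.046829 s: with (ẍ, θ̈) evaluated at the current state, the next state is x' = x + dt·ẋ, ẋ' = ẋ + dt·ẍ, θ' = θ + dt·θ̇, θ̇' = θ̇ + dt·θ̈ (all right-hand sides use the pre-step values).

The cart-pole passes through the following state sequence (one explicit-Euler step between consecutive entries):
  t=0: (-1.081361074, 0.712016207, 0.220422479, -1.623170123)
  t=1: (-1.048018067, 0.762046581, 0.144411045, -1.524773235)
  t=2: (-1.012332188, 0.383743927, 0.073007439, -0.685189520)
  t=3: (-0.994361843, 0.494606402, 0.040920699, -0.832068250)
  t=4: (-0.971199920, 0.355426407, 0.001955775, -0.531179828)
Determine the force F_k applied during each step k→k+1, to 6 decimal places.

step 0→1:
  ẍ = (ẋ'−ẋ)/dt = (0.762046581−0.712016207)/0.046829 = 1.068363
  θ̈ = (θ̇'−θ̇)/dt = (-1.524773235−-1.623170123)/0.046829 = 2.101196
  sinθ=0.218642, cosθ=0.975805
  F = (M+m)·ẍ + m·l·cosθ·θ̈ − m·l·sinθ·θ̇² = 1.848449 + 0.314224 − 0.088282 = 2.074391
step 1→2:
  ẍ = (ẋ'−ẋ)/dt = (0.383743927−0.762046581)/0.046829 = -8.078384
  θ̈ = (θ̇'−θ̇)/dt = (-0.685189520−-1.524773235)/0.046829 = 17.928713
  sinθ=0.143910, cosθ=0.989591
  F = (M+m)·ẍ + m·l·cosθ·θ̈ − m·l·sinθ·θ̇² = -13.976970 + 2.719035 − 0.051276 = -11.309210
step 2→3:
  ẍ = (ẋ'−ẋ)/dt = (0.494606402−0.383743927)/0.046829 = 2.367389
  θ̈ = (θ̇'−θ̇)/dt = (-0.832068250−-0.685189520)/0.046829 = -3.136491
  sinθ=0.072943, cosθ=0.997336
  F = (M+m)·ẍ + m·l·cosθ·θ̈ − m·l·sinθ·θ̇² = 4.095984 + -0.479397 − 0.005248 = 3.611338
step 3→4:
  ẍ = (ẋ'−ẋ)/dt = (0.355426407−0.494606402)/0.046829 = -2.972090
  θ̈ = (θ̇'−θ̇)/dt = (-0.531179828−-0.832068250)/0.046829 = 6.425258
  sinθ=0.040909, cosθ=0.999163
  F = (M+m)·ẍ + m·l·cosθ·θ̈ − m·l·sinθ·θ̇² = -5.142218 + 0.983868 − 0.004341 = -4.162690

F_0 = 2.074391 N
F_1 = -11.309210 N
F_2 = 3.611338 N
F_3 = -4.162690 N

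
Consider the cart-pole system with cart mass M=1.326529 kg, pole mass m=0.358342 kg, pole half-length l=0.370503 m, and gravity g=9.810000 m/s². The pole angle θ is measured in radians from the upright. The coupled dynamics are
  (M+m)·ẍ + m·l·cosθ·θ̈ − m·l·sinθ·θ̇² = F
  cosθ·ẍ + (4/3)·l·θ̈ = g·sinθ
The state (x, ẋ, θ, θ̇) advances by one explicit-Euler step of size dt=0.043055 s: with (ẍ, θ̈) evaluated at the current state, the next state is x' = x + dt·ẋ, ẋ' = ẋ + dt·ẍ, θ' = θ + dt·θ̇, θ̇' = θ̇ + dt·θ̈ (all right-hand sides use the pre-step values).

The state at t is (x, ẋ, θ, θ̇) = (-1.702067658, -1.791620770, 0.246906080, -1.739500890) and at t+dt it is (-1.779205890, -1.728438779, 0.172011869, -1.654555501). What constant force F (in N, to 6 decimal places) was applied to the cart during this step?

ẍ = (ẋ'−ẋ)/dt = (-1.728438779−-1.791620770)/0.043055 = 1.467472
θ̈ = (θ̇'−θ̇)/dt = (-1.654555501−-1.739500890)/0.043055 = 1.972951
sinθ=0.244405, cosθ=0.969673
F = (M+m)·ẍ + m·l·cosθ·θ̈ − m·l·sinθ·θ̇² = 2.472500 + 0.253998 − 0.098186 = 2.628313

F = 2.628313 N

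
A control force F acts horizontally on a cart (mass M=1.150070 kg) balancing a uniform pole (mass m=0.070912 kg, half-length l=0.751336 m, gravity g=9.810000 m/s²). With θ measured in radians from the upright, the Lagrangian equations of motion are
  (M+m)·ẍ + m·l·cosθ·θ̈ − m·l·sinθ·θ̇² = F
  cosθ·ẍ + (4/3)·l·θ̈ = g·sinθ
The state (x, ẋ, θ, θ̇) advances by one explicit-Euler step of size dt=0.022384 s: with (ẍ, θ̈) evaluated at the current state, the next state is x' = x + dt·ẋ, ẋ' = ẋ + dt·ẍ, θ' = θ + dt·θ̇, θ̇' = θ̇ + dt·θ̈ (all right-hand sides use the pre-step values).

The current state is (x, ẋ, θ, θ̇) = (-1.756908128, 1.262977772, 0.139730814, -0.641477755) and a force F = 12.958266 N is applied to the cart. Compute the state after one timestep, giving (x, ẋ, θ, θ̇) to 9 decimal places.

sinθ=0.139276557, cosθ=0.990253523
temp = (F + m·l·θ̇²·sinθ)/(M+m) = (12.958266 + 0.003053481)/1.220982 = 10.615487764
θ̈ = (g·sinθ − cosθ·temp)/(l·(4/3 − m·cos²θ/(M+m))) = -9.536808398
ẍ = temp − m·l·θ̈·cosθ/(M+m) = 11.027579708
Euler: x'=-1.756908128+0.022384·1.262977772=-1.728637634, ẋ'=1.262977772+0.022384·11.027579708=1.509819116
       θ'=0.139730814+0.022384·-0.641477755=0.125371976, θ̇'=-0.641477755+0.022384·-9.536808398=-0.854949674

(-1.728637634, 1.509819116, 0.125371976, -0.854949674)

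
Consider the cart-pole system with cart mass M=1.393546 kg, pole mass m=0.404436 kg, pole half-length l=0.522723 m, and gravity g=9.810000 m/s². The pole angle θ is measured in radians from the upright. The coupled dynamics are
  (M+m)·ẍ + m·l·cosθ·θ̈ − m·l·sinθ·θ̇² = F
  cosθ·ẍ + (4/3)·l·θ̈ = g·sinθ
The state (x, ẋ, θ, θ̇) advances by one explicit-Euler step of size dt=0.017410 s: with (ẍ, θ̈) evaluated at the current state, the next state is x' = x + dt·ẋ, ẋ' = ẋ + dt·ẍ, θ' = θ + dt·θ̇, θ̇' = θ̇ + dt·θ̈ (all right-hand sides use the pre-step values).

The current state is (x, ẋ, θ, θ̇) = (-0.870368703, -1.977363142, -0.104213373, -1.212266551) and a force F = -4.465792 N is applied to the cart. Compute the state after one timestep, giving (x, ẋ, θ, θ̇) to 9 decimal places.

sinθ=-0.104024842, cosθ=0.994574699
temp = (F + m·l·θ̇²·sinθ)/(M+m) = (-4.465792 + -0.032318763)/1.797982 = -2.501755169
θ̈ = (g·sinθ − cosθ·temp)/(l·(4/3 − m·cos²θ/(M+m))) = 2.527657647
ẍ = temp − m·l·θ̈·cosθ/(M+m) = -2.797346529
Euler: x'=-0.870368703+0.017410·-1.977363142=-0.904794595, ẋ'=-1.977363142+0.017410·-2.797346529=-2.026064945
       θ'=-0.104213373+0.017410·-1.212266551=-0.125318934, θ̇'=-1.212266551+0.017410·2.527657647=-1.168260031

(-0.904794595, -2.026064945, -0.125318934, -1.168260031)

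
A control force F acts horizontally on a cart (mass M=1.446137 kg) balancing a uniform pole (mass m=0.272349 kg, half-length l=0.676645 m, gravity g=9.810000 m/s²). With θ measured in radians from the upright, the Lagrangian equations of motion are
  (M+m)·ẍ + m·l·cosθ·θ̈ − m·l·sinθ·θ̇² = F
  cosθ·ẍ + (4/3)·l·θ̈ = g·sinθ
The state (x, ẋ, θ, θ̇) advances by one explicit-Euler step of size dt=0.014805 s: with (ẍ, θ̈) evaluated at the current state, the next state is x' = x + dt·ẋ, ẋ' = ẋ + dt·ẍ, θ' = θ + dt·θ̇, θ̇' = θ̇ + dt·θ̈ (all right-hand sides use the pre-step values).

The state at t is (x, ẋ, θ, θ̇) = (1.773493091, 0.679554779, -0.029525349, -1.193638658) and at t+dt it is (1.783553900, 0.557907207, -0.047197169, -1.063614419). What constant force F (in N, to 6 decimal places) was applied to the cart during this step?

F = -12.494698 N

ẍ = (ẋ'−ẋ)/dt = (0.557907207−0.679554779)/0.014805 = -8.216655
θ̈ = (θ̇'−θ̇)/dt = (-1.063614419−-1.193638658)/0.014805 = 8.782454
sinθ=-0.029521, cosθ=0.999564
F = (M+m)·ẍ + m·l·cosθ·θ̈ − m·l·sinθ·θ̇² = -14.120206 + 1.617757 − -0.007751 = -12.494698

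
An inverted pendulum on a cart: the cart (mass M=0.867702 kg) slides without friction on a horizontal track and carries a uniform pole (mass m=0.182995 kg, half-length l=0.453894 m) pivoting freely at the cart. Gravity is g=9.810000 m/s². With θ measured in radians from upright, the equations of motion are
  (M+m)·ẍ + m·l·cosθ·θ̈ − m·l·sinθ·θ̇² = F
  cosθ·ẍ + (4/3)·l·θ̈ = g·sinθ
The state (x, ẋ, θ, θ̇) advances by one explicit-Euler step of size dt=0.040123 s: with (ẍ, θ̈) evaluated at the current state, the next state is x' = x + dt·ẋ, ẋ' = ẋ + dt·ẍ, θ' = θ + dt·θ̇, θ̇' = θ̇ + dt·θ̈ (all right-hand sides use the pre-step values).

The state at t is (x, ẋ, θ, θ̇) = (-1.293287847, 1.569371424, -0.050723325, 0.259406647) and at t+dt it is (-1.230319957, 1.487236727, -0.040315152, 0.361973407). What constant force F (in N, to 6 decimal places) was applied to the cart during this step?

ẍ = (ẋ'−ẋ)/dt = (1.487236727−1.569371424)/0.040123 = -2.047073
θ̈ = (θ̇'−θ̇)/dt = (0.361973407−0.259406647)/0.040123 = 2.556308
sinθ=-0.050702, cosθ=0.998714
F = (M+m)·ẍ + m·l·cosθ·θ̈ − m·l·sinθ·θ̇² = -2.150853 + 0.212055 − -0.000283 = -1.938515

F = -1.938515 N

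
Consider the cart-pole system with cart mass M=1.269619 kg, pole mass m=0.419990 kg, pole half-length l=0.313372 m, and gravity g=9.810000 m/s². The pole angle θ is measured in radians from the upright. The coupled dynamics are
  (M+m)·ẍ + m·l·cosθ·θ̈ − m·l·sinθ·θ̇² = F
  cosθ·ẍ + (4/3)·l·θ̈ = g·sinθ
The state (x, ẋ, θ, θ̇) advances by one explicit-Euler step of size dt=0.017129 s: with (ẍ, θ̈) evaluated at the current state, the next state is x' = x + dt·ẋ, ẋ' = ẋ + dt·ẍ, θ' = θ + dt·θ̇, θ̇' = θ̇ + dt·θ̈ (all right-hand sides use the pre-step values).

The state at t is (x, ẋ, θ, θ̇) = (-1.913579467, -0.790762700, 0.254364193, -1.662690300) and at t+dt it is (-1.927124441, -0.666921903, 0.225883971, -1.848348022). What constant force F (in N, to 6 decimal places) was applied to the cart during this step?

F = 10.743506 N

ẍ = (ẋ'−ẋ)/dt = (-0.666921903−-0.790762700)/0.017129 = 7.229891
θ̈ = (θ̇'−θ̇)/dt = (-1.848348022−-1.662690300)/0.017129 = -10.838795
sinθ=0.251630, cosθ=0.967823
F = (M+m)·ẍ + m·l·cosθ·θ̈ − m·l·sinθ·θ̇² = 12.215688 + -1.380627 − 0.091556 = 10.743506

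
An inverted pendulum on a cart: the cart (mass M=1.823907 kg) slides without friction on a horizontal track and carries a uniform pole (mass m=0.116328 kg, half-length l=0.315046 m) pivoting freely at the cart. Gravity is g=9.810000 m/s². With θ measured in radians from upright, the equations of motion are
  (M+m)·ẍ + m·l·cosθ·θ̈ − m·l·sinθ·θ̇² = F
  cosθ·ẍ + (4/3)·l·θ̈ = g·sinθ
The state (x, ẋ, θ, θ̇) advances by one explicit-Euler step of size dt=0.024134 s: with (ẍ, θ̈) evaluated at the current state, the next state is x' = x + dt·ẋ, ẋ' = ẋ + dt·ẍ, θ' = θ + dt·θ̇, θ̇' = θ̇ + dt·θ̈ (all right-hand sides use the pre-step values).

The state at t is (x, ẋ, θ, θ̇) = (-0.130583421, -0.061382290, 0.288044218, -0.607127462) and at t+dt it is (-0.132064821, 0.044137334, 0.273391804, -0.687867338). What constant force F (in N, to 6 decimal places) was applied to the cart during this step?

F = 8.361778 N

ẍ = (ẋ'−ẋ)/dt = (0.044137334−-0.061382290)/0.024134 = 4.372239
θ̈ = (θ̇'−θ̇)/dt = (-0.687867338−-0.607127462)/0.024134 = -3.345483
sinθ=0.284078, cosθ=0.958801
F = (M+m)·ẍ + m·l·cosθ·θ̈ − m·l·sinθ·θ̇² = 8.483172 + -0.117556 − 0.003838 = 8.361778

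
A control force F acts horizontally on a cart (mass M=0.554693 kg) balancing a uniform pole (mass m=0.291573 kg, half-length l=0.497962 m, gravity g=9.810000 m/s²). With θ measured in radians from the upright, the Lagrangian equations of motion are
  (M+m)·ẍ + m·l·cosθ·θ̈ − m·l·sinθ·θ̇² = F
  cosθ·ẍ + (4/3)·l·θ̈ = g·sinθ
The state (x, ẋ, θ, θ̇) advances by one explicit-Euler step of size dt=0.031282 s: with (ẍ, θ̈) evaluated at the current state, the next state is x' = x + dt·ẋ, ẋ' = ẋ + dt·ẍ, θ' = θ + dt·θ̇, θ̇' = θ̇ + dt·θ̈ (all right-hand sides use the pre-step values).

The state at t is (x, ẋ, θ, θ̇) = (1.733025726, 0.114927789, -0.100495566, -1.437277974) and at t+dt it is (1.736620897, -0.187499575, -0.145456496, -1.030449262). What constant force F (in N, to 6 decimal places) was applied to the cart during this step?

ẍ = (ẋ'−ẋ)/dt = (-0.187499575−0.114927789)/0.031282 = -9.667776
θ̈ = (θ̇'−θ̇)/dt = (-1.030449262−-1.437277974)/0.031282 = 13.005201
sinθ=-0.100326, cosθ=0.994955
F = (M+m)·ẍ + m·l·cosθ·θ̈ − m·l·sinθ·θ̇² = -8.181510 + 1.878728 − -0.030091 = -6.272691

F = -6.272691 N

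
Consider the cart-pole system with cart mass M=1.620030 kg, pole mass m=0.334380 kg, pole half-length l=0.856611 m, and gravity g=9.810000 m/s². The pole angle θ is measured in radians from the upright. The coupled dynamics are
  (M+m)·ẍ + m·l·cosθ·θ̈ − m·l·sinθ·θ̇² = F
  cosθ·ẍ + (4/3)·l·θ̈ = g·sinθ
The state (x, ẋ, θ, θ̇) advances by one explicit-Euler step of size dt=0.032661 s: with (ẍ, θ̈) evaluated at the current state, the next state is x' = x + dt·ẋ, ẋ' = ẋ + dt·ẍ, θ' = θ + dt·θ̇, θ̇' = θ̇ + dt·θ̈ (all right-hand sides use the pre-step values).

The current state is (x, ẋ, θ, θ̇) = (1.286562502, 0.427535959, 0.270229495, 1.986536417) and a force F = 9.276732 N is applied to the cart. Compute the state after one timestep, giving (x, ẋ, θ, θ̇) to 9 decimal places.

(1.300526254, 0.597255111, 0.335111761, 1.918220234)

sinθ=0.266952610, cosθ=0.963709657
temp = (F + m·l·θ̇²·sinθ)/(M+m) = (9.276732 + 0.301752706)/1.954410 = 4.900959730
θ̈ = (g·sinθ − cosθ·temp)/(l·(4/3 − m·cos²θ/(M+m))) = -2.091674568
ẍ = temp − m·l·θ̈·cosθ/(M+m) = 5.196385647
Euler: x'=1.286562502+0.032661·0.427535959=1.300526254, ẋ'=0.427535959+0.032661·5.196385647=0.597255111
       θ'=0.270229495+0.032661·1.986536417=0.335111761, θ̇'=1.986536417+0.032661·-2.091674568=1.918220234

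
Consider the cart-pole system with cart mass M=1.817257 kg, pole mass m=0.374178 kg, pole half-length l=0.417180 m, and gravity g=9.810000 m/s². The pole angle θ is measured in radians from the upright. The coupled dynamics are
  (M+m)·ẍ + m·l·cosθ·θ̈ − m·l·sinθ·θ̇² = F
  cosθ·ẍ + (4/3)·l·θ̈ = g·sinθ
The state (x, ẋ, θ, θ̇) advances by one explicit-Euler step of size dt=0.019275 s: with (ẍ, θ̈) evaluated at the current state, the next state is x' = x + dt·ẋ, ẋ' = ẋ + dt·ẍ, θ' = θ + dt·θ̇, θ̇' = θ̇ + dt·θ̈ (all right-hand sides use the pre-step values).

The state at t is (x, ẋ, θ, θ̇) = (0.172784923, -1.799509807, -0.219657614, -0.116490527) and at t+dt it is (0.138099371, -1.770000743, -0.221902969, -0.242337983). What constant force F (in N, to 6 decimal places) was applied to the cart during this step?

ẍ = (ẋ'−ẋ)/dt = (-1.770000743−-1.799509807)/0.019275 = 1.530950
θ̈ = (θ̇'−θ̇)/dt = (-0.242337983−-0.116490527)/0.019275 = -6.529051
sinθ=-0.217895, cosθ=0.975972
F = (M+m)·ẍ + m·l·cosθ·θ̈ − m·l·sinθ·θ̇² = 3.354978 + -0.994693 − -0.000462 = 2.360746

F = 2.360746 N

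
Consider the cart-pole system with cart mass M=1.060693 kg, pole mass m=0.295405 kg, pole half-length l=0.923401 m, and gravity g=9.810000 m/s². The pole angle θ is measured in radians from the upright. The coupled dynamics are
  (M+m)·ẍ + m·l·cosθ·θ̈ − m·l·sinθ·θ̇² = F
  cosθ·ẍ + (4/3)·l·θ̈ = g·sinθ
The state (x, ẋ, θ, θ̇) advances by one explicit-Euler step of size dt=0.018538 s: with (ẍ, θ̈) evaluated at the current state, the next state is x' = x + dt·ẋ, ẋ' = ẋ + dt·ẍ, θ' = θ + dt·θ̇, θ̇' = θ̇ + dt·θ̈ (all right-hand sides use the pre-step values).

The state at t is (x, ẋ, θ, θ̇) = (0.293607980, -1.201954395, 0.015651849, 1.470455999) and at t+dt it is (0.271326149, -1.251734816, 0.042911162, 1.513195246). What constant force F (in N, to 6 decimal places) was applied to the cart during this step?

F = -3.021976 N

ẍ = (ẋ'−ẋ)/dt = (-1.251734816−-1.201954395)/0.018538 = -2.685318
θ̈ = (θ̇'−θ̇)/dt = (1.513195246−1.470455999)/0.018538 = 2.305494
sinθ=0.015651, cosθ=0.999878
F = (M+m)·ẍ + m·l·cosθ·θ̈ − m·l·sinθ·θ̇² = -3.641554 + 0.628809 − 0.009231 = -3.021976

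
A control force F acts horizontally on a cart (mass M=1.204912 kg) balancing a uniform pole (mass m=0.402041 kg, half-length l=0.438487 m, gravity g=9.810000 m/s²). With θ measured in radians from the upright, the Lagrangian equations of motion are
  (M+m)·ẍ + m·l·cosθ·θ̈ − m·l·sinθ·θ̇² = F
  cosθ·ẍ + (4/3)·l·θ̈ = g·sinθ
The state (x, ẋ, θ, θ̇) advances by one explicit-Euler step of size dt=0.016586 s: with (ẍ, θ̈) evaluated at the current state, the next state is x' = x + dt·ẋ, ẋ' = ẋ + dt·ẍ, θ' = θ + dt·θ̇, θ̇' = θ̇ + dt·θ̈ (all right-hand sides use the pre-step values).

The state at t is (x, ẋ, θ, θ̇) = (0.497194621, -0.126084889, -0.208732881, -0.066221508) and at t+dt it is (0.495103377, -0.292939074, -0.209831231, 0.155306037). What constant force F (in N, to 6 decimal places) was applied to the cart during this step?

ẍ = (ẋ'−ẋ)/dt = (-0.292939074−-0.126084889)/0.016586 = -10.059941
θ̈ = (θ̇'−θ̇)/dt = (0.155306037−-0.066221508)/0.016586 = 13.356297
sinθ=-0.207220, cosθ=0.978294
F = (M+m)·ẍ + m·l·cosθ·θ̈ − m·l·sinθ·θ̇² = -16.165853 + 2.303470 − -0.000160 = -13.862222

F = -13.862222 N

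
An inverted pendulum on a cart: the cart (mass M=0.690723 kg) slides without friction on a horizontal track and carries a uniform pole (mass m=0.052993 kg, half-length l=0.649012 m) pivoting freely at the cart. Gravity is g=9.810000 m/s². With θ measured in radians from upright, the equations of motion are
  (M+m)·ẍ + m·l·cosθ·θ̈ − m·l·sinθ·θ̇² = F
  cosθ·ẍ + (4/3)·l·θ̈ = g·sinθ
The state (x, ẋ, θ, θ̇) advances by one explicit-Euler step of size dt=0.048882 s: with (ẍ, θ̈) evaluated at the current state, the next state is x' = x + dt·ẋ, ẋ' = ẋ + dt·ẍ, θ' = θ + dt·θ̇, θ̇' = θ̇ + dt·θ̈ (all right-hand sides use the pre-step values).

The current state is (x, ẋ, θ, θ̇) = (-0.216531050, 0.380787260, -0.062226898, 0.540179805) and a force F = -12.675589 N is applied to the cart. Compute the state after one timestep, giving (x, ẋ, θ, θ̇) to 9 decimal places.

sinθ=-0.062186747, cosθ=0.998064531
temp = (F + m·l·θ̇²·sinθ)/(M+m) = (-12.675589 + -0.000624088)/0.743716 = -17.044427023
θ̈ = (g·sinθ − cosθ·temp)/(l·(4/3 − m·cos²θ/(M+m))) = 20.019188988
ẍ = temp − m·l·θ̈·cosθ/(M+m) = -17.968421148
Euler: x'=-0.216531050+0.048882·0.380787260=-0.197917407, ẋ'=0.380787260+0.048882·-17.968421148=-0.497545103
       θ'=-0.062226898+0.048882·0.540179805=-0.035821829, θ̇'=0.540179805+0.048882·20.019188988=1.518757801

(-0.197917407, -0.497545103, -0.035821829, 1.518757801)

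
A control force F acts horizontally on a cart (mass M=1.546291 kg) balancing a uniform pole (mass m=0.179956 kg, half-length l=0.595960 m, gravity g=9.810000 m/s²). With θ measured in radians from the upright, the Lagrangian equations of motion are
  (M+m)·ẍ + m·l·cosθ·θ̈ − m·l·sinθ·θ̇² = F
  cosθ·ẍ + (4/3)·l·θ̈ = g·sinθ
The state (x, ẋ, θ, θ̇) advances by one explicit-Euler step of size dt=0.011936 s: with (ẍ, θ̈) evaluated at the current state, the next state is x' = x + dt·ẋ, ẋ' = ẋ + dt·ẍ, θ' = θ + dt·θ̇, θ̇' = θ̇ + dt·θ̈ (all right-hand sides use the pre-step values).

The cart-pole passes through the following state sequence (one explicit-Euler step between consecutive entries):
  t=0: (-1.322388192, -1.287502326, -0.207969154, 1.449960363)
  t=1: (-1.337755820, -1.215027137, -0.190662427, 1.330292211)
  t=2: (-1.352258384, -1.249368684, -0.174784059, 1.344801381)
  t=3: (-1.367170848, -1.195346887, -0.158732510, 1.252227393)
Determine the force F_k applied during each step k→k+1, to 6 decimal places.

F_0 = 9.476231 N
F_1 = -4.802683 N
F_2 = 7.027527 N

step 0→1:
  ẍ = (ẋ'−ẋ)/dt = (-1.215027137−-1.287502326)/0.011936 = 6.071983
  θ̈ = (θ̇'−θ̇)/dt = (1.330292211−1.449960363)/0.011936 = -10.025817
  sinθ=-0.206473, cosθ=0.978452
  F = (M+m)·ẍ + m·l·cosθ·θ̈ − m·l·sinθ·θ̇² = 10.481742 + -1.052066 − -0.046554 = 9.476231
step 1→2:
  ẍ = (ẋ'−ẋ)/dt = (-1.249368684−-1.215027137)/0.011936 = -2.877140
  θ̈ = (θ̇'−θ̇)/dt = (1.344801381−1.330292211)/0.011936 = 1.215581
  sinθ=-0.189509, cosθ=0.981879
  F = (M+m)·ẍ + m·l·cosθ·θ̈ − m·l·sinθ·θ̇² = -4.966655 + 0.128004 − -0.035967 = -4.802683
step 2→3:
  ẍ = (ẋ'−ẋ)/dt = (-1.195346887−-1.249368684)/0.011936 = 4.525955
  θ̈ = (θ̇'−θ̇)/dt = (1.252227393−1.344801381)/0.011936 = -7.755864
  sinθ=-0.173895, cosθ=0.984764
  F = (M+m)·ẍ + m·l·cosθ·θ̈ − m·l·sinθ·θ̇² = 7.812916 + -0.819117 − -0.033728 = 7.027527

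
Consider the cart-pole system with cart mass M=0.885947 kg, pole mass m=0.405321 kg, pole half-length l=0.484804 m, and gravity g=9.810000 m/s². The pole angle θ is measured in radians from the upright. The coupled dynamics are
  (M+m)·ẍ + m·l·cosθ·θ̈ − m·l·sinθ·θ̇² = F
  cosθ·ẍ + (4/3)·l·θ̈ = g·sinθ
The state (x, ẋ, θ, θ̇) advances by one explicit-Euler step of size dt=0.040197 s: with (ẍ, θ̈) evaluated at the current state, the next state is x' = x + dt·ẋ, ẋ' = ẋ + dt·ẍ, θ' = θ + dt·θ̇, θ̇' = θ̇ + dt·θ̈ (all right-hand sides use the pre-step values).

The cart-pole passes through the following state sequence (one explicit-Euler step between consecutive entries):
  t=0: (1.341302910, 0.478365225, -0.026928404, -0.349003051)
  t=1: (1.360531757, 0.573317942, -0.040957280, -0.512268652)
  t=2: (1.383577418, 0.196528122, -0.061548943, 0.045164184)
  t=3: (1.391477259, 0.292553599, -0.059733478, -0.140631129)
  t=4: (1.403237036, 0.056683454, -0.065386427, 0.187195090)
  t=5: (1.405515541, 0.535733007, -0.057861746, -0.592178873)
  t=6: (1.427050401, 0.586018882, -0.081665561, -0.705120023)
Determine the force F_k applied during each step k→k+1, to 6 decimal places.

step 0→1:
  ẍ = (ẋ'−ẋ)/dt = (0.573317942−0.478365225)/0.040197 = 2.362184
  θ̈ = (θ̇'−θ̇)/dt = (-0.512268652−-0.349003051)/0.040197 = -4.061636
  sinθ=-0.026925, cosθ=0.999637
  F = (M+m)·ẍ + m·l·cosθ·θ̈ − m·l·sinθ·θ̇² = 3.050213 + -0.797827 − -0.000644 = 2.253030
step 1→2:
  ẍ = (ẋ'−ẋ)/dt = (0.196528122−0.573317942)/0.040197 = -9.373581
  θ̈ = (θ̇'−θ̇)/dt = (0.045164184−-0.512268652)/0.040197 = 13.867523
  sinθ=-0.040946, cosθ=0.999161
  F = (M+m)·ẍ + m·l·cosθ·θ̈ − m·l·sinθ·θ̇² = -12.103805 + 2.722700 − -0.002111 = -9.378993
step 2→3:
  ẍ = (ẋ'−ẋ)/dt = (0.292553599−0.196528122)/0.040197 = 2.388872
  θ̈ = (θ̇'−θ̇)/dt = (-0.140631129−0.045164184)/0.040197 = -4.622119
  sinθ=-0.061510, cosθ=0.998106
  F = (M+m)·ẍ + m·l·cosθ·θ̈ − m·l·sinθ·θ̇² = 3.084674 + -0.906532 − -0.000025 = 2.178166
step 3→4:
  ẍ = (ẋ'−ẋ)/dt = (0.056683454−0.292553599)/0.040197 = -5.867854
  θ̈ = (θ̇'−θ̇)/dt = (0.187195090−-0.140631129)/0.040197 = 8.155490
  sinθ=-0.059698, cosθ=0.998216
  F = (M+m)·ẍ + m·l·cosθ·θ̈ − m·l·sinθ·θ̇² = -7.576973 + 1.599706 − -0.000232 = -5.977035
step 4→5:
  ẍ = (ẋ'−ẋ)/dt = (0.535733007−0.056683454)/0.040197 = 11.917545
  θ̈ = (θ̇'−θ̇)/dt = (-0.592178873−0.187195090)/0.040197 = -19.388859
  sinθ=-0.065340, cosθ=0.997863
  F = (M+m)·ẍ + m·l·cosθ·θ̈ − m·l·sinθ·θ̇² = 15.388744 + -3.801793 − -0.000450 = 11.587401
step 5→6:
  ẍ = (ẋ'−ẋ)/dt = (0.586018882−0.535733007)/0.040197 = 1.250986
  θ̈ = (θ̇'−θ̇)/dt = (-0.705120023−-0.592178873)/0.040197 = -2.809691
  sinθ=-0.057829, cosθ=0.998326
  F = (M+m)·ẍ + m·l·cosθ·θ̈ − m·l·sinθ·θ̇² = 1.615358 + -0.551184 − -0.003985 = 1.068159

F_0 = 2.253030 N
F_1 = -9.378993 N
F_2 = 2.178166 N
F_3 = -5.977035 N
F_4 = 11.587401 N
F_5 = 1.068159 N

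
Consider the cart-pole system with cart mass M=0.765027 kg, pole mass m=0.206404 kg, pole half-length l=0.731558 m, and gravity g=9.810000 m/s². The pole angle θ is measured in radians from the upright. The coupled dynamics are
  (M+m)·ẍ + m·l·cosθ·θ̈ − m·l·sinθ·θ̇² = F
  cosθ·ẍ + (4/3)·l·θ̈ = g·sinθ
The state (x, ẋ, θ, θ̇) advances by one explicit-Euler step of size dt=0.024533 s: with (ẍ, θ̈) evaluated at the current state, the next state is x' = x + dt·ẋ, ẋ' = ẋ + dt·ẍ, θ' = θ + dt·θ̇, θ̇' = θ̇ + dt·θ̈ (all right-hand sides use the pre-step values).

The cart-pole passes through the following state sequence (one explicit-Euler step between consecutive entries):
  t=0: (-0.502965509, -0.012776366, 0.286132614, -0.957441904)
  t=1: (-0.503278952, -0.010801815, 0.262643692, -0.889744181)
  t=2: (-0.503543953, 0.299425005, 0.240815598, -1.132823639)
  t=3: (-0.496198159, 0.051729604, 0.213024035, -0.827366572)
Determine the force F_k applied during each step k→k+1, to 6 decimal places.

step 0→1:
  ẍ = (ẋ'−ẋ)/dt = (-0.010801815−-0.012776366)/0.024533 = 0.080486
  θ̈ = (θ̇'−θ̇)/dt = (-0.889744181−-0.957441904)/0.024533 = 2.759456
  sinθ=0.282244, cosθ=0.959343
  F = (M+m)·ẍ + m·l·cosθ·θ̈ − m·l·sinθ·θ̇² = 0.078186 + 0.399727 − 0.039068 = 0.438846
step 1→2:
  ẍ = (ẋ'−ẋ)/dt = (0.299425005−-0.010801815)/0.024533 = 12.645287
  θ̈ = (θ̇'−θ̇)/dt = (-1.132823639−-0.889744181)/0.024533 = -9.908265
  sinθ=0.259634, cosθ=0.965707
  F = (M+m)·ẍ + m·l·cosθ·θ̈ − m·l·sinθ·θ̇² = 12.284024 + -1.444807 − 0.031036 = 10.808181
step 2→3:
  ẍ = (ẋ'−ẋ)/dt = (0.051729604−0.299425005)/0.024533 = -10.096417
  θ̈ = (θ̇'−θ̇)/dt = (-0.827366572−-1.132823639)/0.024533 = 12.450865
  sinθ=0.238495, cosθ=0.971144
  F = (M+m)·ẍ + m·l·cosθ·θ̈ − m·l·sinθ·θ̇² = -9.807973 + 1.825786 − 0.046214 = -8.028400

F_0 = 0.438846 N
F_1 = 10.808181 N
F_2 = -8.028400 N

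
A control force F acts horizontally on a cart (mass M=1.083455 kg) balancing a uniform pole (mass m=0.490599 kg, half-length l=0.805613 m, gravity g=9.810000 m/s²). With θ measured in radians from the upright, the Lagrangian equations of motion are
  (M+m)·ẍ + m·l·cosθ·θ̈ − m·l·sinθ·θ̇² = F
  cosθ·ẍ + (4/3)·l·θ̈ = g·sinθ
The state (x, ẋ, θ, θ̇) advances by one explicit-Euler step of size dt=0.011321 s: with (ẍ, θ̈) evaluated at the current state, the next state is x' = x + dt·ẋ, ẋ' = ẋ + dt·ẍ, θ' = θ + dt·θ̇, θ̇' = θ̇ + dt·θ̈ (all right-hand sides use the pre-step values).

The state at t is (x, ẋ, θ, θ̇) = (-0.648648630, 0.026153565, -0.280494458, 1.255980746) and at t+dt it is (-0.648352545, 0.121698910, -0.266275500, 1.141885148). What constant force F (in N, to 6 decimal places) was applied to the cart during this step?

F = 9.629495 N

ẍ = (ẋ'−ẋ)/dt = (0.121698910−0.026153565)/0.011321 = 8.439656
θ̈ = (θ̇'−θ̇)/dt = (1.141885148−1.255980746)/0.011321 = -10.078226
sinθ=-0.276831, cosθ=0.960919
F = (M+m)·ẍ + m·l·cosθ·θ̈ − m·l·sinθ·θ̇² = 13.284474 + -3.827576 − -0.172597 = 9.629495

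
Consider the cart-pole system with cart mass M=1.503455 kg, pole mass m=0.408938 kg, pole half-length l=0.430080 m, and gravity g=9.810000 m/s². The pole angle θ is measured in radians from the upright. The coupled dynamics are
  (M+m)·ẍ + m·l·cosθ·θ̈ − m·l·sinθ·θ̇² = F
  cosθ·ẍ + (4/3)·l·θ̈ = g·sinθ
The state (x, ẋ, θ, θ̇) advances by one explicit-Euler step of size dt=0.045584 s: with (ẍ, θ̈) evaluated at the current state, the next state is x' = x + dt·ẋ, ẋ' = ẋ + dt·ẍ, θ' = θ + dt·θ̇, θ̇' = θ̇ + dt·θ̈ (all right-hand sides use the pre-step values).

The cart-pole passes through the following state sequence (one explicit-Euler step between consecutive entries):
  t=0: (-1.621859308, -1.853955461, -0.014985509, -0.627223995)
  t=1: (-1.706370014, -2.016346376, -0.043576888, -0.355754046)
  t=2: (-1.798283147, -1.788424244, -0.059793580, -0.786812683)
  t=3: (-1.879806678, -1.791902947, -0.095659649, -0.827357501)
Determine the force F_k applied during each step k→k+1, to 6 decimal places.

step 0→1:
  ẍ = (ẋ'−ẋ)/dt = (-2.016346376−-1.853955461)/0.045584 = -3.562454
  θ̈ = (θ̇'−θ̇)/dt = (-0.355754046−-0.627223995)/0.045584 = 5.955378
  sinθ=-0.014985, cosθ=0.999888
  F = (M+m)·ẍ + m·l·cosθ·θ̈ − m·l·sinθ·θ̇² = -6.812813 + 1.047291 − -0.001037 = -5.764485
step 1→2:
  ẍ = (ẋ'−ẋ)/dt = (-1.788424244−-2.016346376)/0.045584 = 5.000047
  θ̈ = (θ̇'−θ̇)/dt = (-0.786812683−-0.355754046)/0.045584 = -9.456358
  sinθ=-0.043563, cosθ=0.999051
  F = (M+m)·ẍ + m·l·cosθ·θ̈ − m·l·sinθ·θ̇² = 9.562054 + -1.661568 − -0.000970 = 7.901456
step 2→3:
  ẍ = (ẋ'−ẋ)/dt = (-1.791902947−-1.788424244)/0.045584 = -0.076314
  θ̈ = (θ̇'−θ̇)/dt = (-0.827357501−-0.786812683)/0.045584 = -0.889453
  sinθ=-0.059758, cosθ=0.998213
  F = (M+m)·ẍ + m·l·cosθ·θ̈ − m·l·sinθ·θ̇² = -0.145943 + -0.156154 − -0.006506 = -0.295590

F_0 = -5.764485 N
F_1 = 7.901456 N
F_2 = -0.295590 N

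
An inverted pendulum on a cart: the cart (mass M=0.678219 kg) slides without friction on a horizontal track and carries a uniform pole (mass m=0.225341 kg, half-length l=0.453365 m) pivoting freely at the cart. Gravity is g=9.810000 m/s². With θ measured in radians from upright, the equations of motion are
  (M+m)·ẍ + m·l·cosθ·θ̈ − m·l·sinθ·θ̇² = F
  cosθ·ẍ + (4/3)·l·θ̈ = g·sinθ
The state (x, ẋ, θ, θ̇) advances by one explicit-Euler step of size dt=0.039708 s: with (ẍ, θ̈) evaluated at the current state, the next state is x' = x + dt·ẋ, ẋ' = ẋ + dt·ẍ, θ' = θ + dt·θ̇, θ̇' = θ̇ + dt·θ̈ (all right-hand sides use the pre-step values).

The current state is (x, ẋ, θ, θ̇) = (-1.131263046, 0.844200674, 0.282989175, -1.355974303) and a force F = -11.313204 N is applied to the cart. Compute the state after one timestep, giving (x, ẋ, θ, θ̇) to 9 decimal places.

sinθ=0.279227173, cosθ=0.960225071
temp = (F + m·l·θ̇²·sinθ)/(M+m) = (-11.313204 + 0.052450400)/0.903560 = -12.462651733
θ̈ = (g·sinθ − cosθ·temp)/(l·(4/3 − m·cos²θ/(M+m))) = 29.398440472
ẍ = temp − m·l·θ̈·cosθ/(M+m) = -15.654399353
Euler: x'=-1.131263046+0.039708·0.844200674=-1.097741526, ẋ'=0.844200674+0.039708·-15.654399353=0.222595784
       θ'=0.282989175+0.039708·-1.355974303=0.229146147, θ̇'=-1.355974303+0.039708·29.398440472=-0.188621029

(-1.097741526, 0.222595784, 0.229146147, -0.188621029)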